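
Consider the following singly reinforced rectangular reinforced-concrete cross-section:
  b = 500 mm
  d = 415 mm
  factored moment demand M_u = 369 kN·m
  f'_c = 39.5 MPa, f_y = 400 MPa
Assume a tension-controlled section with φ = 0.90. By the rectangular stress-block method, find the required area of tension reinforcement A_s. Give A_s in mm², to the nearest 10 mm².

A_s ≈ 2680 mm²

M_n = M_u/φ = 369/0.90 = 410 kN·m.
With M_n = 0.85 f'_c a b (d − a/2), solve the quadratic for a:
a = d − √(d² − 2M_n/(0.85 f'_c b)) = 415 − √(415² − 2 × 410×10⁶/(0.85 × 39.5 × 500)) = 63.75 mm.
A_s = 0.85 f'_c a b / f_y = 0.85 × 39.5 × 63.75 × 500 / 400 = 2675.5 mm².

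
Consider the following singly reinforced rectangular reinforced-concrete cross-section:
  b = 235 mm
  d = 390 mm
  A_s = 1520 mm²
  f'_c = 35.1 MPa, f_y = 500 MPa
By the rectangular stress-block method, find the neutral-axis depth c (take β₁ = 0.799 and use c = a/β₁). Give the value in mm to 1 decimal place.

T = A_s f_y = 1520 × 500 = 760000 N = 760 kN.
Setting C = 0.85 f'_c a b equal to T: a = 760000/(0.85 × 35.1 × 235) = 108.398 mm.
With β₁ = 0.799, c = a/β₁ = 108.398/0.799 = 135.7 mm.

c ≈ 135.7 mm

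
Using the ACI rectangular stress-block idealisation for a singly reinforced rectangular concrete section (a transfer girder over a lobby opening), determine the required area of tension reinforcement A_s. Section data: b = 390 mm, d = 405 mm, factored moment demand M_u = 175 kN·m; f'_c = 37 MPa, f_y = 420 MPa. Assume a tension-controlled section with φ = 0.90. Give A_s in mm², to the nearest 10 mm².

A_s ≈ 1200 mm²

M_n = M_u/φ = 175/0.90 = 194.444 kN·m.
With M_n = 0.85 f'_c a b (d − a/2), solve the quadratic for a:
a = d − √(d² − 2M_n/(0.85 f'_c b)) = 405 − √(405² − 2 × 194.444×10⁶/(0.85 × 37 × 390)) = 41.24 mm.
A_s = 0.85 f'_c a b / f_y = 0.85 × 37 × 41.24 × 390 / 420 = 1204.4 mm².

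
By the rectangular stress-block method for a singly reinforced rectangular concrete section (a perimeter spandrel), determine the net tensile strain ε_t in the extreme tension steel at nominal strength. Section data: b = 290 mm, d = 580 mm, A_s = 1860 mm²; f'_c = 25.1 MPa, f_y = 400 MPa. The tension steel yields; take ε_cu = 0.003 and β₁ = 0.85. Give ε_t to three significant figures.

ε_t ≈ 0.00930

a = A_s f_y/(0.85 f'_c b) = 120.25 mm.
β₁ = 0.85, so c = a/β₁ = 120.25/0.85 = 141.47 mm.
From the linear strain diagram with ε_cu = 0.003: ε_t = 0.003 (d − c)/c = 0.003 × (580 − 141.47)/141.47 = 0.00930.
Since ε_t ≥ 0.005, the section is tension-controlled.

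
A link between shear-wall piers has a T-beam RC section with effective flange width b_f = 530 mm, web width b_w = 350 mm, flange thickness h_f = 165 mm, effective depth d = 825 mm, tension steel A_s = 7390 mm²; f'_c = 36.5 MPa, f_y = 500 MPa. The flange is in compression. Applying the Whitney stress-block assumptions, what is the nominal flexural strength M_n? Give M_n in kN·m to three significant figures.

Tension: T = A_s f_y = 7390 × 500 = 3695000 N.
Try a within the flange: a = T/(0.85 f'_c b_f) = 3695000/(0.85 × 36.5 × 530) = 224.71 mm.
a = 224.71 > h_f = 165 mm: the block extends into the web. Split into flange-overhang and web parts.
C_f = 0.85 f'_c (b_f − b_w) h_f = 0.85 × 36.5 × (530 − 350) × 165 = 921443 N.
Remaining web compression depth: a_w = (T − C_f)/(0.85 f'_c b_w) = (3695000 − 921443)/(0.85 × 36.5 × 350) = 255.42 mm.
M_n = C_f(d − h_f/2) + (T − C_f)(d − a_w/2) = 921443 × (825 − 82.5) + 2773557 × (825 − 127.71) = 684.17 + 1933.97 = 2618.14 × 10⁶ N·mm.
M_n = 2618.14 kN·m.

M_n ≈ 2620 kN·m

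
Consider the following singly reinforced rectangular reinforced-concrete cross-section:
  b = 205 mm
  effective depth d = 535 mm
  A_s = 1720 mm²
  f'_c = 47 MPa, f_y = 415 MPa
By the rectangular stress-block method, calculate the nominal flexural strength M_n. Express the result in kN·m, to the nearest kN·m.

M_n ≈ 351 kN·m

T = A_s f_y = 1720 × 415 = 713800 N = 713.8 kN.
From C = T: a = T/(0.85 f'_c b) = 713800/(0.85 × 47 × 205) = 87.16 mm.
M_n = T(d − a/2) = 713.8 kN × (535 − 43.58) mm = 350.78 kN·m.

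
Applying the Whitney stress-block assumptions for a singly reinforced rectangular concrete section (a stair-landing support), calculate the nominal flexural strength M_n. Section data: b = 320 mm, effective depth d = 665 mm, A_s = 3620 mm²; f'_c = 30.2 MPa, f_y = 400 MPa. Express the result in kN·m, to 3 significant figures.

T = A_s f_y = 3620 × 400 = 1448000 N = 1448 kN.
From C = T: a = T/(0.85 f'_c b) = 1448000/(0.85 × 30.2 × 320) = 176.28 mm.
M_n = T(d − a/2) = 1448 kN × (665 − 88.14) mm = 835.29 kN·m.

M_n ≈ 835 kN·m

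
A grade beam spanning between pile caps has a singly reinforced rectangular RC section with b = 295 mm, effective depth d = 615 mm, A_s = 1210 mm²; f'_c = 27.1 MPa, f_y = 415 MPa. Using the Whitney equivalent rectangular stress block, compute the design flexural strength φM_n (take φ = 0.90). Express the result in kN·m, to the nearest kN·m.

T = A_s f_y = 1210 × 415 = 502150 N = 502.15 kN.
From C = T: a = T/(0.85 f'_c b) = 502150/(0.85 × 27.1 × 295) = 73.90 mm.
M_n = T(d − a/2) = 502.15 kN × (615 − 36.95) mm = 290.27 kN·m.
φM_n = 0.90 × 290.27 = 261.24 kN·m.

φM_n ≈ 261 kN·m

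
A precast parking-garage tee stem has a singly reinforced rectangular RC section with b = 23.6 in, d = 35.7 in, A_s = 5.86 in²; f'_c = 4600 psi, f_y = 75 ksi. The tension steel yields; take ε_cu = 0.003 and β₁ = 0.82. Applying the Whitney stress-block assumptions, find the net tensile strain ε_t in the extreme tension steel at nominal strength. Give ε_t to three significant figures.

ε_t ≈ 0.0154

a = A_s f_y/(0.85 f'_c b) = 4.763 in.
β₁ = 0.82, so c = a/β₁ = 4.763/0.82 = 5.809 in.
From the linear strain diagram with ε_cu = 0.003: ε_t = 0.003 (d − c)/c = 0.003 × (35.7 − 5.809)/5.809 = 0.0154.
Since ε_t ≥ 0.005, the section is tension-controlled.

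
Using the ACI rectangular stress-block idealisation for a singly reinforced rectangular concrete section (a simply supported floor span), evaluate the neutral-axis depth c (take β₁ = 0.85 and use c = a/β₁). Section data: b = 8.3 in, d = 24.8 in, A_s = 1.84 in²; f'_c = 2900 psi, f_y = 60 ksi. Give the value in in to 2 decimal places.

c ≈ 6.35 in

T = A_s f_y = 1.84 × 60 = 110.4 kips.
a = T/(0.85 f'_c b) = 110.4/(0.85 × 2.9 × 8.3) = 5.3960 in.
With β₁ = 0.85, c = a/β₁ = 5.3960/0.85 = 6.35 in.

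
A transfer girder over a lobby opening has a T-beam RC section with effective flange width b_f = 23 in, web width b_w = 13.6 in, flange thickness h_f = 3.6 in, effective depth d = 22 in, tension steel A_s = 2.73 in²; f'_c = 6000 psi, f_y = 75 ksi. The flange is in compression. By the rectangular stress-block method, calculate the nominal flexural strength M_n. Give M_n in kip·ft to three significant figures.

Tension: T = A_s f_y = 2.73 × 75 = 204.75 kips.
Try a within the flange: a = T/(0.85 f'_c b_f) = 204.75/(0.85 × 6 × 23) = 1.746 in.
Since a = 1.746 ≤ h_f = 3.6 in, the stress block lies entirely in the flange; analyse as a rectangular beam of width b_f.
M_n = T(d − a/2) = 204.75 × (22 − 0.873) = 4325.8 kip·in.
M_n = 4325.8/12 = 360.48 kip·ft.

M_n ≈ 360 kip·ft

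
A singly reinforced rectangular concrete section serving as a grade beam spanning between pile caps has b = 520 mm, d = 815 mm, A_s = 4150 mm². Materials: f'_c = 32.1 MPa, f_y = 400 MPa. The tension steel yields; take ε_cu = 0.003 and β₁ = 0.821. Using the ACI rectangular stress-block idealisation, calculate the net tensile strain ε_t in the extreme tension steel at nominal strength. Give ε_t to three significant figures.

ε_t ≈ 0.0142

a = A_s f_y/(0.85 f'_c b) = 117.00 mm.
β₁ = 0.821, so c = a/β₁ = 117.00/0.821 = 142.51 mm.
From the linear strain diagram with ε_cu = 0.003: ε_t = 0.003 (d − c)/c = 0.003 × (815 − 142.51)/142.51 = 0.0142.
Since ε_t ≥ 0.005, the section is tension-controlled.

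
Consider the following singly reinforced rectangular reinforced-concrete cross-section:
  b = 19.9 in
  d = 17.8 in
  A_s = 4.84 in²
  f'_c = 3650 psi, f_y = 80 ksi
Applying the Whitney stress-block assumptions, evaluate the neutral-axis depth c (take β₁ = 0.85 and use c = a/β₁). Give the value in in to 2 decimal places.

T = A_s f_y = 4.84 × 80 = 387.2 kips.
a = T/(0.85 f'_c b) = 387.2/(0.85 × 3.65 × 19.9) = 6.2715 in.
With β₁ = 0.85, c = a/β₁ = 6.2715/0.85 = 7.38 in.

c ≈ 7.38 in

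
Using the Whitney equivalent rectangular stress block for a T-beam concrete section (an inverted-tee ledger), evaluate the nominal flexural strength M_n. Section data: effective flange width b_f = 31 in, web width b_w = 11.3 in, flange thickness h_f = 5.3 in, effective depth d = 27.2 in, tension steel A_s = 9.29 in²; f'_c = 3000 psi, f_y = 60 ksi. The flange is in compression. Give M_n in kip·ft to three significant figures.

Tension: T = A_s f_y = 9.29 × 60 = 557.4 kips.
Try a within the flange: a = T/(0.85 f'_c b_f) = 557.4/(0.85 × 3 × 31) = 7.051 in.
a = 7.051 > h_f = 5.3 in: the block extends into the web. Split into flange-overhang and web parts.
C_f = 0.85 f'_c (b_f − b_w) h_f = 0.85 × 3 × (31 − 11.3) × 5.3 = 266.2 kips.
Remaining web compression depth: a_w = (T − C_f)/(0.85 f'_c b_w) = (557.4 − 266.2)/(0.85 × 3 × 11.3) = 10.106 in.
M_n = C_f(d − h_f/2) + (T − C_f)(d − a_w/2) = 266.2 × (27.2 − 2.65) + 291.2 × (27.2 − 5.053) = 6535.2 + 6449.2 = 12984.4 kip·in.
M_n = 12984.4/12 = 1082.03 kip·ft.

M_n ≈ 1080 kip·ft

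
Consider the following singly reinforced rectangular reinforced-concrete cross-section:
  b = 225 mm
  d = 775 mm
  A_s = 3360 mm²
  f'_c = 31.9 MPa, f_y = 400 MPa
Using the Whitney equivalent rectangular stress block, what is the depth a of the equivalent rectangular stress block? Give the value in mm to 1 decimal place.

a ≈ 220.3 mm

T = A_s f_y = 3360 × 400 = 1344000 N = 1344 kN.
Setting C = 0.85 f'_c a b equal to T: a = 1344000/(0.85 × 31.9 × 225) = 220.3 mm.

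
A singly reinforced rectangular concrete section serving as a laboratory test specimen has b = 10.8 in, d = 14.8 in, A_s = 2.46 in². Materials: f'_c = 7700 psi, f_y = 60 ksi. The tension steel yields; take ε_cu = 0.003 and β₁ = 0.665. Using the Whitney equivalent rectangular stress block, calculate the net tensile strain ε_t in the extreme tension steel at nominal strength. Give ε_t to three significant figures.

ε_t ≈ 0.0111

a = A_s f_y/(0.85 f'_c b) = 2.088 in.
β₁ = 0.665, so c = a/β₁ = 2.088/0.665 = 3.140 in.
From the linear strain diagram with ε_cu = 0.003: ε_t = 0.003 (d − c)/c = 0.003 × (14.8 − 3.140)/3.140 = 0.0111.
Since ε_t ≥ 0.005, the section is tension-controlled.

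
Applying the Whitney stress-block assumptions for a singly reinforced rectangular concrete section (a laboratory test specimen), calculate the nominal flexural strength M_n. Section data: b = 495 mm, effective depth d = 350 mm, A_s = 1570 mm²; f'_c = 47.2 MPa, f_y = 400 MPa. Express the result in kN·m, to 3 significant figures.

M_n ≈ 210 kN·m

T = A_s f_y = 1570 × 400 = 628000 N = 628 kN.
From C = T: a = T/(0.85 f'_c b) = 628000/(0.85 × 47.2 × 495) = 31.62 mm.
M_n = T(d − a/2) = 628 kN × (350 − 15.81) mm = 209.87 kN·m.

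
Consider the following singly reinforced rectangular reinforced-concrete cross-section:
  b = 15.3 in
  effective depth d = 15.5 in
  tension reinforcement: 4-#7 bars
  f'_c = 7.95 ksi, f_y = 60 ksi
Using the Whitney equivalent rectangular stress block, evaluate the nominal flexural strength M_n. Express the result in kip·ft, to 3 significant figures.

M_n ≈ 178 kip·ft

A_s = 4 × 0.6 = 2.4 in².
T = A_s f_y = 2.4 × 60 = 144 kips.
a = T/(0.85 f'_c b) = 144/(0.85 × 7.95 × 15.3) = 1.393 in.
M_n = T(d − a/2) = 144 × (15.5 − 0.6965) = 2131.7 kip·in = 2131.7/12 = 177.64 kip·ft.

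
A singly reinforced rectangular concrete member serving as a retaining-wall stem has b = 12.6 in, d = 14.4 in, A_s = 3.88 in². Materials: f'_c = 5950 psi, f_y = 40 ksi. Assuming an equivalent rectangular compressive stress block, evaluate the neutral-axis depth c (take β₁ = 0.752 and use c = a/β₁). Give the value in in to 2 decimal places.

T = A_s f_y = 3.88 × 40 = 155.2 kips.
a = T/(0.85 f'_c b) = 155.2/(0.85 × 5.95 × 12.6) = 2.4355 in.
With β₁ = 0.752, c = a/β₁ = 2.4355/0.752 = 3.24 in.

c ≈ 3.24 in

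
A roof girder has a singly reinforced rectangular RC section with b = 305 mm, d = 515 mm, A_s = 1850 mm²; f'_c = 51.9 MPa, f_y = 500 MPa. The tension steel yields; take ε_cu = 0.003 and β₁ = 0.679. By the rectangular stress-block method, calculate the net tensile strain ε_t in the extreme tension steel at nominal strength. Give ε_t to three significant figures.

ε_t ≈ 0.0123

a = A_s f_y/(0.85 f'_c b) = 68.75 mm.
β₁ = 0.679, so c = a/β₁ = 68.75/0.679 = 101.25 mm.
From the linear strain diagram with ε_cu = 0.003: ε_t = 0.003 (d − c)/c = 0.003 × (515 − 101.25)/101.25 = 0.0123.
Since ε_t ≥ 0.005, the section is tension-controlled.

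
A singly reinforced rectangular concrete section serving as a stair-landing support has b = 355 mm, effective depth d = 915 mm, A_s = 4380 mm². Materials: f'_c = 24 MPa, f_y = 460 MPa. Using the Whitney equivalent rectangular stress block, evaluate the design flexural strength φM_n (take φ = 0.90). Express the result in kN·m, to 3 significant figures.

φM_n ≈ 1410 kN·m

T = A_s f_y = 4380 × 460 = 2014800 N = 2014.8 kN.
From C = T: a = T/(0.85 f'_c b) = 2014800/(0.85 × 24 × 355) = 278.21 mm.
M_n = T(d − a/2) = 2014.8 kN × (915 − 139.105) mm = 1563.27 kN·m.
φM_n = 0.90 × 1563.27 = 1406.94 kN·m.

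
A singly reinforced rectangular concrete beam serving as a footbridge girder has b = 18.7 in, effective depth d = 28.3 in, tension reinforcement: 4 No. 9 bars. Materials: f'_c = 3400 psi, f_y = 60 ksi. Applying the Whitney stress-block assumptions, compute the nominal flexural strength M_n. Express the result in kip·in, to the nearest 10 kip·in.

A_s = 4 × 1 = 4 in².
T = A_s f_y = 4 × 60 = 240 kips.
a = T/(0.85 f'_c b) = 240/(0.85 × 3.4 × 18.7) = 4.441 in.
M_n = T(d − a/2) = 240 × (28.3 − 2.2205) = 6259.1 kip·in.

M_n ≈ 6260 kip·in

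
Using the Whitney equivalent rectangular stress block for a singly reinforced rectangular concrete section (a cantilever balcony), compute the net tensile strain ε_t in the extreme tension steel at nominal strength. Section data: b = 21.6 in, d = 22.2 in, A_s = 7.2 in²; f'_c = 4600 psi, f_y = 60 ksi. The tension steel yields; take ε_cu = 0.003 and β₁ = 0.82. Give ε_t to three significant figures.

ε_t ≈ 0.00768

a = A_s f_y/(0.85 f'_c b) = 5.115 in.
β₁ = 0.82, so c = a/β₁ = 5.115/0.82 = 6.238 in.
From the linear strain diagram with ε_cu = 0.003: ε_t = 0.003 (d − c)/c = 0.003 × (22.2 − 6.238)/6.238 = 0.00768.
Since ε_t ≥ 0.005, the section is tension-controlled.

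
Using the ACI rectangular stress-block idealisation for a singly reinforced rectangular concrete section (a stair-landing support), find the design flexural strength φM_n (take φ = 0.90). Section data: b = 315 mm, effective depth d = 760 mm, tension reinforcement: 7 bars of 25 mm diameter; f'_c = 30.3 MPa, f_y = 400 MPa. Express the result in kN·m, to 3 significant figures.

φM_n ≈ 836 kN·m

A_s = 7 × 491 = 3437 mm².
T = A_s f_y = 3437 × 400 = 1374800 N = 1374.8 kN.
From C = T: a = T/(0.85 f'_c b) = 1374800/(0.85 × 30.3 × 315) = 169.46 mm.
M_n = T(d − a/2) = 1374.8 kN × (760 − 84.73) mm = 928.36 kN·m.
φM_n = 0.90 × 928.36 = 835.52 kN·m.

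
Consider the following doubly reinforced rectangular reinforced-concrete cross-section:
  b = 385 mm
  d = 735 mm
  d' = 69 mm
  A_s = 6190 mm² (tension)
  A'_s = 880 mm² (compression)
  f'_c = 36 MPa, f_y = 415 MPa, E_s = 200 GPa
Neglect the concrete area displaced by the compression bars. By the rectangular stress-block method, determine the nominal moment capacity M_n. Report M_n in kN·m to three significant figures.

M_n ≈ 1660 kN·m

Assume both tension and compression steel yield.
Net tension couple steel: A_s − A'_s = 5310 mm².
a = (A_s − A'_s) f_y / (0.85 f'_c b) = 2203650/(0.85 × 36 × 385) = 187.05 mm.
c = a/β₁ = 187.05/0.793 = 235.88 mm; ε'_s = 0.003(c − d')/c = 0.0021 ≥ f_y/E_s = 0.0021, so compression steel does yield.
M_n = (A_s − A'_s) f_y (d − a/2) + A'_s f_y (d − d') = [2203650 × (735 − 93.525) + 365200 × (735 − 69)] × 10⁻⁶ = 1413.59 + 243.22 = 1656.81 kN·m.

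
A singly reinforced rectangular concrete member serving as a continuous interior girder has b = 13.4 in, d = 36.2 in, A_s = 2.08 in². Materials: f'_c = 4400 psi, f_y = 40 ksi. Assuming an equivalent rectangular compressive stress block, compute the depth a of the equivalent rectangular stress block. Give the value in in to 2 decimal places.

T = A_s f_y = 2.08 × 40 = 83.2 kips.
a = T/(0.85 f'_c b) = 83.2/(0.85 × 4.4 × 13.4) = 1.66 in.

a ≈ 1.66 in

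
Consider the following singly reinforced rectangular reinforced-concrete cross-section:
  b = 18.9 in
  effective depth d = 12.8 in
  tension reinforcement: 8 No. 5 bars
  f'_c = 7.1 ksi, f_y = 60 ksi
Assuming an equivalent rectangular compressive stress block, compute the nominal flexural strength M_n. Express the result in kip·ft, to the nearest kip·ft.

A_s = 8 × 0.31 = 2.48 in².
T = A_s f_y = 2.48 × 60 = 148.8 kips.
a = T/(0.85 f'_c b) = 148.8/(0.85 × 7.1 × 18.9) = 1.305 in.
M_n = T(d − a/2) = 148.8 × (12.8 − 0.6525) = 1807.5 kip·in = 1807.5/12 = 150.63 kip·ft.

M_n ≈ 151 kip·ft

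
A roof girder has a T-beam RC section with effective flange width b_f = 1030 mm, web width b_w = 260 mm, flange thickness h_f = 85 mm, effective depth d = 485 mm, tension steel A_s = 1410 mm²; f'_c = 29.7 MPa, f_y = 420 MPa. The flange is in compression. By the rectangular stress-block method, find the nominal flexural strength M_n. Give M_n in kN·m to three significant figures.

M_n ≈ 280 kN·m

Tension: T = A_s f_y = 1410 × 420 = 592200 N.
Try a within the flange: a = T/(0.85 f'_c b_f) = 592200/(0.85 × 29.7 × 1030) = 22.77 mm.
Since a = 22.77 ≤ h_f = 85 mm, the stress block lies entirely in the flange; analyse as a rectangular beam of width b_f.
M_n = T(d − a/2) = 592200 × (485 − 11.385) = 280.47 × 10⁶ N·mm.
M_n = 280.47 kN·m.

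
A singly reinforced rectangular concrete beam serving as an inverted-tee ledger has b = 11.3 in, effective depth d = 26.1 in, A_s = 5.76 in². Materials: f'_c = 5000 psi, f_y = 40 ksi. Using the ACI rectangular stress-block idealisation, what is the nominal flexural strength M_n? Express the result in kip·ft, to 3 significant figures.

M_n ≈ 455 kip·ft

T = A_s f_y = 5.76 × 40 = 230.4 kips.
a = T/(0.85 f'_c b) = 230.4/(0.85 × 5 × 11.3) = 4.798 in.
M_n = T(d − a/2) = 230.4 × (26.1 − 2.399) = 5460.7 kip·in = 5460.7/12 = 455.06 kip·ft.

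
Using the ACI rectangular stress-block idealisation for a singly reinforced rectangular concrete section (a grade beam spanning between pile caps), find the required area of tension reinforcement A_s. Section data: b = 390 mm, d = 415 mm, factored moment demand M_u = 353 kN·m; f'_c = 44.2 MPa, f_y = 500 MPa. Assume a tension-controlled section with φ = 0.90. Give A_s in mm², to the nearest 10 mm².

A_s ≈ 2070 mm²

M_n = M_u/φ = 353/0.90 = 392.222 kN·m.
With M_n = 0.85 f'_c a b (d − a/2), solve the quadratic for a:
a = d − √(d² − 2M_n/(0.85 f'_c b)) = 415 − √(415² − 2 × 392.222×10⁶/(0.85 × 44.2 × 390)) = 70.49 mm.
A_s = 0.85 f'_c a b / f_y = 0.85 × 44.2 × 70.49 × 390 / 500 = 2065.7 mm².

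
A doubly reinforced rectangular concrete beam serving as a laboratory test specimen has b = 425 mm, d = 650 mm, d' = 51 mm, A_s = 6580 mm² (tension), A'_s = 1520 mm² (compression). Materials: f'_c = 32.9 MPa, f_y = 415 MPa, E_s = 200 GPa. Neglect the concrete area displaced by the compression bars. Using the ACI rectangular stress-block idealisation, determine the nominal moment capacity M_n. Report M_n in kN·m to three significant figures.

Assume both tension and compression steel yield.
Net tension couple steel: A_s − A'_s = 5060 mm².
a = (A_s − A'_s) f_y / (0.85 f'_c b) = 2099900/(0.85 × 32.9 × 425) = 176.68 mm.
c = a/β₁ = 176.68/0.815 = 216.79 mm; ε'_s = 0.003(c − d')/c = 0.0023 ≥ f_y/E_s = 0.0021, so compression steel does yield.
M_n = (A_s − A'_s) f_y (d − a/2) + A'_s f_y (d − d') = [2099900 × (650 − 88.34) + 630800 × (650 − 51)] × 10⁻⁶ = 1179.43 + 377.85 = 1557.28 kN·m.

M_n ≈ 1560 kN·m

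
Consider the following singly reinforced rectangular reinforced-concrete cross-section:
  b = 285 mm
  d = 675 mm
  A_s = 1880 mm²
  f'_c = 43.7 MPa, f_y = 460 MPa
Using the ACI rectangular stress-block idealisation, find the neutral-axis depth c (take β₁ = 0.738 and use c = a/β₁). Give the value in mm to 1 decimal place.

T = A_s f_y = 1880 × 460 = 864800 N = 864.8 kN.
Setting C = 0.85 f'_c a b equal to T: a = 864800/(0.85 × 43.7 × 285) = 81.690 mm.
With β₁ = 0.738, c = a/β₁ = 81.690/0.738 = 110.7 mm.

c ≈ 110.7 mm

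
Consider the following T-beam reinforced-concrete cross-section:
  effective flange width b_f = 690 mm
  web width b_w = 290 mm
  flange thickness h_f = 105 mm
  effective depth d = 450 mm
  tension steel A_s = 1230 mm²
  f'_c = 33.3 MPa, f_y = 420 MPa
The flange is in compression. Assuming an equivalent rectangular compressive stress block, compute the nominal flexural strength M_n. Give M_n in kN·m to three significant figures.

M_n ≈ 226 kN·m

Tension: T = A_s f_y = 1230 × 420 = 516600 N.
Try a within the flange: a = T/(0.85 f'_c b_f) = 516600/(0.85 × 33.3 × 690) = 26.45 mm.
Since a = 26.45 ≤ h_f = 105 mm, the stress block lies entirely in the flange; analyse as a rectangular beam of width b_f.
M_n = T(d − a/2) = 516600 × (450 − 13.225) = 225.64 × 10⁶ N·mm.
M_n = 225.64 kN·m.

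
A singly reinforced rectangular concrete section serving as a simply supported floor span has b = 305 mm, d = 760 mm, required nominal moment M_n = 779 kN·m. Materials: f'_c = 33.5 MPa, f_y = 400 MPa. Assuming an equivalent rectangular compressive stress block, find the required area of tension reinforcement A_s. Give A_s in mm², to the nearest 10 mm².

A_s ≈ 2800 mm²

With M_n = 0.85 f'_c a b (d − a/2), solve the quadratic for a:
a = d − √(d² − 2M_n/(0.85 f'_c b)) = 760 − √(760² − 2 × 779×10⁶/(0.85 × 33.5 × 305)) = 128.96 mm.
A_s = 0.85 f'_c a b / f_y = 0.85 × 33.5 × 128.96 × 305 / 400 = 2800.0 mm².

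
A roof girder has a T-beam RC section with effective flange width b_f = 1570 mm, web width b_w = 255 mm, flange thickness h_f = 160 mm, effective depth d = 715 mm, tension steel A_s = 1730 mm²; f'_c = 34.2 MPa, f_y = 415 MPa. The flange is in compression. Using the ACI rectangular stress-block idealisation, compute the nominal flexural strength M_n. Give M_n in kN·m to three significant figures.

Tension: T = A_s f_y = 1730 × 415 = 717950 N.
Try a within the flange: a = T/(0.85 f'_c b_f) = 717950/(0.85 × 34.2 × 1570) = 15.73 mm.
Since a = 15.73 ≤ h_f = 160 mm, the stress block lies entirely in the flange; analyse as a rectangular beam of width b_f.
M_n = T(d − a/2) = 717950 × (715 − 7.865) = 507.69 × 10⁶ N·mm.
M_n = 507.69 kN·m.

M_n ≈ 508 kN·m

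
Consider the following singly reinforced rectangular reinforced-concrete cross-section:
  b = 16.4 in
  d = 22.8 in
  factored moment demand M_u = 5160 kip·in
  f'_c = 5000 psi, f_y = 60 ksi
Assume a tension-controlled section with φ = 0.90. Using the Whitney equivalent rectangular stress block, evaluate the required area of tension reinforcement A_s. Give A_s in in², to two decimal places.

A_s ≈ 4.59 in²

M_n = M_u/φ = 5160/0.90 = 5733.33 kip·in.
From M_n = 0.85 f'_c a b (d − a/2):
a = d − √(d² − 2M_n/(0.85 f'_c b)) = 22.8 − √(22.8² − 2 × 5733.33/(0.85 × 5 × 16.4)) = 3.950 in.
A_s = 0.85 f'_c a b / f_y = 0.85 × 5 × 3.950 × 16.4 / 60 = 4.589 in².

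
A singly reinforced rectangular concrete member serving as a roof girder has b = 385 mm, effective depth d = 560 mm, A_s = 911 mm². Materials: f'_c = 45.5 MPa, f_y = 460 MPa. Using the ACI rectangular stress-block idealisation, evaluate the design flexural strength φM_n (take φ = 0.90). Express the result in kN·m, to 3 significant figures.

T = A_s f_y = 911 × 460 = 419060 N = 419.06 kN.
From C = T: a = T/(0.85 f'_c b) = 419060/(0.85 × 45.5 × 385) = 28.14 mm.
M_n = T(d − a/2) = 419.06 kN × (560 − 14.07) mm = 228.78 kN·m.
φM_n = 0.90 × 228.78 = 205.90 kN·m.

φM_n ≈ 206 kN·m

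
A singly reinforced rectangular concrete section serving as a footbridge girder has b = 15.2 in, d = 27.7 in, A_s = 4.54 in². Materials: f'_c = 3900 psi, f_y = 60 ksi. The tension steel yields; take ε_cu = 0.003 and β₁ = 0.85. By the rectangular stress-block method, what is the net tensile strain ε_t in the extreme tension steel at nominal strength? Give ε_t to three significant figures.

a = A_s f_y/(0.85 f'_c b) = 5.406 in.
β₁ = 0.85, so c = a/β₁ = 5.406/0.85 = 6.360 in.
From the linear strain diagram with ε_cu = 0.003: ε_t = 0.003 (d − c)/c = 0.003 × (27.7 − 6.360)/6.360 = 0.0101.
Since ε_t ≥ 0.005, the section is tension-controlled.

ε_t ≈ 0.0101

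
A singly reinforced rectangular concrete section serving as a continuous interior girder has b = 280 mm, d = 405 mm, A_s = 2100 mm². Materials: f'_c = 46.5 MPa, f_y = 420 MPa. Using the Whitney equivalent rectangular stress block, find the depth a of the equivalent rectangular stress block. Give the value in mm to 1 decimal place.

T = A_s f_y = 2100 × 420 = 882000 N = 882 kN.
Setting C = 0.85 f'_c a b equal to T: a = 882000/(0.85 × 46.5 × 280) = 79.7 mm.

a ≈ 79.7 mm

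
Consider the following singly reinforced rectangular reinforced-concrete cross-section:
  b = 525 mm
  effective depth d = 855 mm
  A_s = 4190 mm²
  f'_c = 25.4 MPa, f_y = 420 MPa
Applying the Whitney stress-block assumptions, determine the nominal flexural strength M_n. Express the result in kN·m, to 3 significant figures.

T = A_s f_y = 4190 × 420 = 1759800 N = 1759.8 kN.
From C = T: a = T/(0.85 f'_c b) = 1759800/(0.85 × 25.4 × 525) = 155.26 mm.
M_n = T(d − a/2) = 1759.8 kN × (855 − 77.63) mm = 1368.02 kN·m.

M_n ≈ 1370 kN·m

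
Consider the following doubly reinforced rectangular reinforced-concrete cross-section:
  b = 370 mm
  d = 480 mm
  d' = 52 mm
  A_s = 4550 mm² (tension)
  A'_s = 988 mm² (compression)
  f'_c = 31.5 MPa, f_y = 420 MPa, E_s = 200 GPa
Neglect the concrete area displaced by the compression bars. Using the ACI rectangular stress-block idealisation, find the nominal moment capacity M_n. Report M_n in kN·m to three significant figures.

M_n ≈ 783 kN·m

Assume both tension and compression steel yield.
Net tension couple steel: A_s − A'_s = 3562 mm².
a = (A_s − A'_s) f_y / (0.85 f'_c b) = 1496040/(0.85 × 31.5 × 370) = 151.01 mm.
c = a/β₁ = 151.01/0.825 = 183.04 mm; ε'_s = 0.003(c − d')/c = 0.0021 ≥ f_y/E_s = 0.0021, so compression steel does yield.
M_n = (A_s − A'_s) f_y (d − a/2) + A'_s f_y (d − d') = [1496040 × (480 − 75.505) + 414960 × (480 − 52)] × 10⁻⁶ = 605.14 + 177.60 = 782.74 kN·m.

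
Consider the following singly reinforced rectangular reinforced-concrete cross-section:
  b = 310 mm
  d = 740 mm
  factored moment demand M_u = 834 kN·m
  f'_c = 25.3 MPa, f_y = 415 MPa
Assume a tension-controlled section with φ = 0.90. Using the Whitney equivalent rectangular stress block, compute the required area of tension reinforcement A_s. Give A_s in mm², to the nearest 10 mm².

M_n = M_u/φ = 834/0.90 = 926.667 kN·m.
With M_n = 0.85 f'_c a b (d − a/2), solve the quadratic for a:
a = d − √(d² − 2M_n/(0.85 f'_c b)) = 740 − √(740² − 2 × 926.667×10⁶/(0.85 × 25.3 × 310)) = 220.77 mm.
A_s = 0.85 f'_c a b / f_y = 0.85 × 25.3 × 220.77 × 310 / 415 = 3546.4 mm².

A_s ≈ 3550 mm²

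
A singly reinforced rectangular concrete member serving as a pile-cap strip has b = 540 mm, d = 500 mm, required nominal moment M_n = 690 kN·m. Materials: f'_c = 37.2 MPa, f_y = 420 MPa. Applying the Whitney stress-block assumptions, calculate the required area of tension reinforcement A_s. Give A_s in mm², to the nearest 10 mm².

With M_n = 0.85 f'_c a b (d − a/2), solve the quadratic for a:
a = d − √(d² − 2M_n/(0.85 f'_c b)) = 500 − √(500² − 2 × 690×10⁶/(0.85 × 37.2 × 540)) = 88.69 mm.
A_s = 0.85 f'_c a b / f_y = 0.85 × 37.2 × 88.69 × 540 / 420 = 3605.6 mm².

A_s ≈ 3610 mm²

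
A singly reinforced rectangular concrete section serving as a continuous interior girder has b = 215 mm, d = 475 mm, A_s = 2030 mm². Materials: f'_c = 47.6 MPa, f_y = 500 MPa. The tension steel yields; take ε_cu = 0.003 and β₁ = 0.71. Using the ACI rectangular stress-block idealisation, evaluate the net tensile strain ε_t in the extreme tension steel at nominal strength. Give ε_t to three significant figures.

ε_t ≈ 0.00567

a = A_s f_y/(0.85 f'_c b) = 116.68 mm.
β₁ = 0.71, so c = a/β₁ = 116.68/0.71 = 164.34 mm.
From the linear strain diagram with ε_cu = 0.003: ε_t = 0.003 (d − c)/c = 0.003 × (475 − 164.34)/164.34 = 0.00567.
Since ε_t ≥ 0.005, the section is tension-controlled.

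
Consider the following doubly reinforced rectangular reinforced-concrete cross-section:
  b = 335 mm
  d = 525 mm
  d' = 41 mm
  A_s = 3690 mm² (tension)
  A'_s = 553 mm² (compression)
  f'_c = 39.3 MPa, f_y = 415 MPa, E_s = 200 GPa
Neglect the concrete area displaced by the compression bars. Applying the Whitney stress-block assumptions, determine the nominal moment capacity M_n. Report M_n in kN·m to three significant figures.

M_n ≈ 719 kN·m

Assume both tension and compression steel yield.
Net tension couple steel: A_s − A'_s = 3137 mm².
a = (A_s − A'_s) f_y / (0.85 f'_c b) = 1301855/(0.85 × 39.3 × 335) = 116.33 mm.
c = a/β₁ = 116.33/0.769 = 151.27 mm; ε'_s = 0.003(c − d')/c = 0.0022 ≥ f_y/E_s = 0.0021, so compression steel does yield.
M_n = (A_s − A'_s) f_y (d − a/2) + A'_s f_y (d − d') = [1301855 × (525 − 58.165) + 229495 × (525 − 41)] × 10⁻⁶ = 607.75 + 111.08 = 718.83 kN·m.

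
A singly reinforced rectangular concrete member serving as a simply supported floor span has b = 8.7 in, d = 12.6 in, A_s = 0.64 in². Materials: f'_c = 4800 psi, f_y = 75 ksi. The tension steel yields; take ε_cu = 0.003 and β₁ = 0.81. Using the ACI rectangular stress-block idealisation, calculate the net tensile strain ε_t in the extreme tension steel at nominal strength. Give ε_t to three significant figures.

ε_t ≈ 0.0196

a = A_s f_y/(0.85 f'_c b) = 1.352 in.
β₁ = 0.81, so c = a/β₁ = 1.352/0.81 = 1.669 in.
From the linear strain diagram with ε_cu = 0.003: ε_t = 0.003 (d − c)/c = 0.003 × (12.6 − 1.669)/1.669 = 0.0196.
Since ε_t ≥ 0.005, the section is tension-controlled.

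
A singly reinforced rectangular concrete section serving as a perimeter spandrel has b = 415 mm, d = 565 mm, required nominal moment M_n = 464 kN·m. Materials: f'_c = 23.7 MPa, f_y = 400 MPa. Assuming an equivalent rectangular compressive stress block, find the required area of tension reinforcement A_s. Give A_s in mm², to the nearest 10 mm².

With M_n = 0.85 f'_c a b (d − a/2), solve the quadratic for a:
a = d − √(d² − 2M_n/(0.85 f'_c b)) = 565 − √(565² − 2 × 464×10⁶/(0.85 × 23.7 × 415)) = 108.69 mm.
A_s = 0.85 f'_c a b / f_y = 0.85 × 23.7 × 108.69 × 415 / 400 = 2271.7 mm².

A_s ≈ 2270 mm²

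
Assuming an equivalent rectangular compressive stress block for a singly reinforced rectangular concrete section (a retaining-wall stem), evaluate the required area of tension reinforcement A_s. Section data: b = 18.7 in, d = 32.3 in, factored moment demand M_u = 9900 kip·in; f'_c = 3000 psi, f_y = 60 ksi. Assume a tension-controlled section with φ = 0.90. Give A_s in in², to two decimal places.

A_s ≈ 6.50 in²

M_n = M_u/φ = 9900/0.90 = 11000 kip·in.
From M_n = 0.85 f'_c a b (d − a/2):
a = d − √(d² − 2M_n/(0.85 f'_c b)) = 32.3 − √(32.3² − 2 × 11000/(0.85 × 3 × 18.7)) = 8.177 in.
A_s = 0.85 f'_c a b / f_y = 0.85 × 3 × 8.177 × 18.7 / 60 = 6.499 in².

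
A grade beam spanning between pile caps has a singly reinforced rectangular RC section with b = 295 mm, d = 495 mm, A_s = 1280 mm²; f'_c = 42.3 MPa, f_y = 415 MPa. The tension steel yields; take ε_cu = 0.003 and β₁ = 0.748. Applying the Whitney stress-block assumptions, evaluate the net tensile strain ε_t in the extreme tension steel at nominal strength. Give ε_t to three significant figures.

a = A_s f_y/(0.85 f'_c b) = 50.08 mm.
β₁ = 0.748, so c = a/β₁ = 50.08/0.748 = 66.95 mm.
From the linear strain diagram with ε_cu = 0.003: ε_t = 0.003 (d − c)/c = 0.003 × (495 − 66.95)/66.95 = 0.0192.
Since ε_t ≥ 0.005, the section is tension-controlled.

ε_t ≈ 0.0192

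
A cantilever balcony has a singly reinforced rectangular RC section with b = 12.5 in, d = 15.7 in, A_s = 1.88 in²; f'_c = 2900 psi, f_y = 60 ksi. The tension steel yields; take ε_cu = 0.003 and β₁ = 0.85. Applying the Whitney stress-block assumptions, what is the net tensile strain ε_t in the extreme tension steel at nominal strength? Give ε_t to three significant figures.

ε_t ≈ 0.00794

a = A_s f_y/(0.85 f'_c b) = 3.661 in.
β₁ = 0.85, so c = a/β₁ = 3.661/0.85 = 4.307 in.
From the linear strain diagram with ε_cu = 0.003: ε_t = 0.003 (d − c)/c = 0.003 × (15.7 − 4.307)/4.307 = 0.00794.
Since ε_t ≥ 0.005, the section is tension-controlled.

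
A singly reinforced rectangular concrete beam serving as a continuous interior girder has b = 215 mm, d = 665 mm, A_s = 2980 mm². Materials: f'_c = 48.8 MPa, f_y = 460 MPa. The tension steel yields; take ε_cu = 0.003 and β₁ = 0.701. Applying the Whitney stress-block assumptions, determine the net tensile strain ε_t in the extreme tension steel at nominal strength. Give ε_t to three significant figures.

a = A_s f_y/(0.85 f'_c b) = 153.71 mm.
β₁ = 0.701, so c = a/β₁ = 153.71/0.701 = 219.27 mm.
From the linear strain diagram with ε_cu = 0.003: ε_t = 0.003 (d − c)/c = 0.003 × (665 − 219.27)/219.27 = 0.00610.
Since ε_t ≥ 0.005, the section is tension-controlled.

ε_t ≈ 0.00610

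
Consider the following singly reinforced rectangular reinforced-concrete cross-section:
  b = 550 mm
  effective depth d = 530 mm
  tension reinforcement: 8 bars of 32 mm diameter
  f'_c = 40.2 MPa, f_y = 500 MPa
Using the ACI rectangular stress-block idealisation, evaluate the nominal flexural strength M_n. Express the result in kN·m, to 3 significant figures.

M_n ≈ 1430 kN·m

A_s = 8 × 804 = 6432 mm².
T = A_s f_y = 6432 × 500 = 3216000 N = 3216 kN.
From C = T: a = T/(0.85 f'_c b) = 3216000/(0.85 × 40.2 × 550) = 171.12 mm.
M_n = T(d − a/2) = 3216 kN × (530 − 85.56) mm = 1429.32 kN·m.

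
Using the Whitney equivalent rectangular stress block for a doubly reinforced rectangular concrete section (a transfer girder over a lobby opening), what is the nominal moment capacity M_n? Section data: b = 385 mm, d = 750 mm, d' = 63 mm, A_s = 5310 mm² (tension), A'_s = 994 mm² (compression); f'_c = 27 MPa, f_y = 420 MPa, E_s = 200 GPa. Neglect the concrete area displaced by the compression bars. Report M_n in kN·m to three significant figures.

Assume both tension and compression steel yield.
Net tension couple steel: A_s − A'_s = 4316 mm².
a = (A_s − A'_s) f_y / (0.85 f'_c b) = 1812720/(0.85 × 27 × 385) = 205.16 mm.
c = a/β₁ = 205.16/0.85 = 241.36 mm; ε'_s = 0.003(c − d')/c = 0.0022 ≥ f_y/E_s = 0.0021, so compression steel does yield.
M_n = (A_s − A'_s) f_y (d − a/2) + A'_s f_y (d − d') = [1812720 × (750 − 102.58) + 417480 × (750 − 63)] × 10⁻⁶ = 1173.59 + 286.81 = 1460.40 kN·m.

M_n ≈ 1460 kN·m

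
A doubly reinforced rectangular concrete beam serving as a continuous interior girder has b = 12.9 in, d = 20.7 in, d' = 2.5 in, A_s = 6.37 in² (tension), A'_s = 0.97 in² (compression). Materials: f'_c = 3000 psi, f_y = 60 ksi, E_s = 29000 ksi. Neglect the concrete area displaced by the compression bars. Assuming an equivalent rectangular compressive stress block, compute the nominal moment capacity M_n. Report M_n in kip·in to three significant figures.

M_n ≈ 6170 kip·in

Assume both steels yield.
a = (A_s − A'_s) f_y/(0.85 f'_c b) = (6.37 − 0.97) × 60/(0.85 × 3 × 12.9) = 9.850 in.
c = a/β₁ = 9.850/0.85 = 11.588 in; ε'_s = 0.003(c − d')/c = 0.0024 ≥ ε_y = 0.0021, so the compression steel yields.
M_n = (A_s − A'_s) f_y (d − a/2) + A'_s f_y (d − d') = 324 × (20.7 − 4.925) + 58.2 × (20.7 − 2.5) = 5111.1 + 1059.2 = 6170.3 kip·in.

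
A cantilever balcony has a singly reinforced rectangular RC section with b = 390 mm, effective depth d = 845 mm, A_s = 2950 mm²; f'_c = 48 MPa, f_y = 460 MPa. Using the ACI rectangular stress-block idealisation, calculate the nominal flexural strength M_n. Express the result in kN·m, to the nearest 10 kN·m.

M_n ≈ 1090 kN·m

T = A_s f_y = 2950 × 460 = 1357000 N = 1357 kN.
From C = T: a = T/(0.85 f'_c b) = 1357000/(0.85 × 48 × 390) = 85.28 mm.
M_n = T(d − a/2) = 1357 kN × (845 − 42.64) mm = 1088.80 kN·m.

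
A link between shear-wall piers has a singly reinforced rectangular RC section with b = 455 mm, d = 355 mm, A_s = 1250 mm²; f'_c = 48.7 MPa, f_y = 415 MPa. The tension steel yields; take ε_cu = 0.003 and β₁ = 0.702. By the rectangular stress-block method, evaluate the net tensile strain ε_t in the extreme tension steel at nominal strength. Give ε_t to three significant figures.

a = A_s f_y/(0.85 f'_c b) = 27.54 mm.
β₁ = 0.702, so c = a/β₁ = 27.54/0.702 = 39.23 mm.
From the linear strain diagram with ε_cu = 0.003: ε_t = 0.003 (d − c)/c = 0.003 × (355 − 39.23)/39.23 = 0.0241.
Since ε_t ≥ 0.005, the section is tension-controlled.

ε_t ≈ 0.0241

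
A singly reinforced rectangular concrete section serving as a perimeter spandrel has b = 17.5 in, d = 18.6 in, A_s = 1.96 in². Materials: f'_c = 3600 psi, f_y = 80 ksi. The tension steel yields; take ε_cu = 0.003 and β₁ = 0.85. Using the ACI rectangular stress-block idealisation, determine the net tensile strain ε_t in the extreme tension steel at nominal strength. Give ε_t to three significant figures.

a = A_s f_y/(0.85 f'_c b) = 2.928 in.
β₁ = 0.85, so c = a/β₁ = 2.928/0.85 = 3.445 in.
From the linear strain diagram with ε_cu = 0.003: ε_t = 0.003 (d − c)/c = 0.003 × (18.6 − 3.445)/3.445 = 0.0132.
Since ε_t ≥ 0.005, the section is tension-controlled.

ε_t ≈ 0.0132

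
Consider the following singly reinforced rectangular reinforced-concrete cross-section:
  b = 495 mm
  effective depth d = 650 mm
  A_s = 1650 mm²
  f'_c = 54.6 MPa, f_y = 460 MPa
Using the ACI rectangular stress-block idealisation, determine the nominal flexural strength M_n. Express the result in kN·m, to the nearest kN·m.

M_n ≈ 481 kN·m

T = A_s f_y = 1650 × 460 = 759000 N = 759 kN.
From C = T: a = T/(0.85 f'_c b) = 759000/(0.85 × 54.6 × 495) = 33.04 mm.
M_n = T(d − a/2) = 759 kN × (650 − 16.52) mm = 480.81 kN·m.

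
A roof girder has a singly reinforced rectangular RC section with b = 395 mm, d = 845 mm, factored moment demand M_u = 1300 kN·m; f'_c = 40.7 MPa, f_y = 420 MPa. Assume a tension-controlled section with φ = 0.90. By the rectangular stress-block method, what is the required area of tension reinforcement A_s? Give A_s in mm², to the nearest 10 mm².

M_n = M_u/φ = 1300/0.90 = 1444.44 kN·m.
With M_n = 0.85 f'_c a b (d − a/2), solve the quadratic for a:
a = d − √(d² − 2M_n/(0.85 f'_c b)) = 845 − √(845² − 2 × 1444.44×10⁶/(0.85 × 40.7 × 395)) = 136.04 mm.
A_s = 0.85 f'_c a b / f_y = 0.85 × 40.7 × 136.04 × 395 / 420 = 4426.2 mm².

A_s ≈ 4430 mm²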